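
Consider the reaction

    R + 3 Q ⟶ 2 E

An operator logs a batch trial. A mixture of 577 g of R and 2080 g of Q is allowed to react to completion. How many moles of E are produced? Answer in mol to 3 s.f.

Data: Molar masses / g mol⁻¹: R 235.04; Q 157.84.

4.91 mol

n(R) = 577.0 / 235.04 = 2.455 mol
n(Q) = 2080 / 157.84 = 13.18 mol
n/ν for R = 2.455/1 = 2.455
n/ν for Q = 13.18/3 = 4.393
Smallest n/ν is R → limiting reagent.
n(E) = (2/1) × 2.455 = 4.910 mol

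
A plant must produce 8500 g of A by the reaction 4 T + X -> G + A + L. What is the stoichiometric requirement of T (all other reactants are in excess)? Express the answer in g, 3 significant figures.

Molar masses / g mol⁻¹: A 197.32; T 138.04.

n(A) = 8500 / 197.32 = 43.08 mol
n(T) = (4/1) × 43.08 = 172.3 mol
mass = 172.3 × 138.04 = 23780 g

23800 g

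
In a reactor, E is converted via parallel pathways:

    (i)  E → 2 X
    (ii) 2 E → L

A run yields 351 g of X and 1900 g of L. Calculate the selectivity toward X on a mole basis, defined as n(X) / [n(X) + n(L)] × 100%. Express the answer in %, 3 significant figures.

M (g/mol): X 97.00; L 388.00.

42.5 %

n(X) = 351 / 97.00 = 3.619 mol
n(L) = 1900 / 388.00 = 4.897 mol
selectivity = 3.619/(3.619+4.897) × 100 = 42.50 %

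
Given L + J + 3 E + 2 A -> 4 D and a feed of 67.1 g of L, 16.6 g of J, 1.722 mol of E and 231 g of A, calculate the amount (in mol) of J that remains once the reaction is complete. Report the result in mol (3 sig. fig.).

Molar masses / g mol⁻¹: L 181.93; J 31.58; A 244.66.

0.157 mol

n(L) = 67.10 / 181.93 = 0.3688 mol
n(J) = 16.60 / 31.58 = 0.5256 mol
n(E) = 1.722 mol
n(A) = 231.0 / 244.66 = 0.9442 mol
n/ν for L = 0.3688/1 = 0.3688
n/ν for J = 0.5256/1 = 0.5256
n/ν for E = 1.722/3 = 0.5740
n/ν for A = 0.9442/2 = 0.4721
Smallest n/ν is L → limiting reagent.
J consumed = (1/1) × 0.3688 = 0.3688 mol
J remaining = 0.5256 − 0.3688 = 0.1568 mol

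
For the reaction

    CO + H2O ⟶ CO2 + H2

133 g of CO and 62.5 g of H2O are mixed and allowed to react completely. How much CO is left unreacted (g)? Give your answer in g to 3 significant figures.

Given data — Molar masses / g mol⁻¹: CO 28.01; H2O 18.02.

35.9 g

n(CO) = 133.0 / 28.01 = 4.748 mol
n(H2O) = 62.50 / 18.02 = 3.468 mol
n/ν for CO = 4.748/1 = 4.748
n/ν for H2O = 3.468/1 = 3.468
Smallest n/ν is H2O → limiting reagent.
CO consumed = (1/1) × 3.468 = 3.468 mol
CO remaining = 4.748 − 3.468 = 1.280 mol
mass = 1.280 × 28.01 = 35.85 g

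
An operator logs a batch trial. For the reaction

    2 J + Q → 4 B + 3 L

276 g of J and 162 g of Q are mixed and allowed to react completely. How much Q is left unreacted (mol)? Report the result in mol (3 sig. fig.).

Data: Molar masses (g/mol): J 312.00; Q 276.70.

0.143 mol

n(J) = 276.0 / 312.00 = 0.8846 mol
n(Q) = 162.0 / 276.70 = 0.5855 mol
n/ν for J = 0.8846/2 = 0.4423
n/ν for Q = 0.5855/1 = 0.5855
Smallest n/ν is J → limiting reagent.
Q consumed = (1/2) × 0.8846 = 0.4423 mol
Q remaining = 0.5855 − 0.4423 = 0.1432 mol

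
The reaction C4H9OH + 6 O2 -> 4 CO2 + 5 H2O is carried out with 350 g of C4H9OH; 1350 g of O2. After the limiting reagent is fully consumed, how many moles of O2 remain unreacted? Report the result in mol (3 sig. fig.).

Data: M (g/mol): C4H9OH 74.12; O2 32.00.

13.9 mol

n(C4H9OH) = 350.0 / 74.12 = 4.722 mol
n(O2) = 1350 / 32.00 = 42.19 mol
n/ν for C4H9OH = 4.722/1 = 4.722
n/ν for O2 = 42.19/6 = 7.032
Smallest n/ν is C4H9OH → limiting reagent.
O2 consumed = (6/1) × 4.722 = 28.33 mol
O2 remaining = 42.19 − 28.33 = 13.86 mol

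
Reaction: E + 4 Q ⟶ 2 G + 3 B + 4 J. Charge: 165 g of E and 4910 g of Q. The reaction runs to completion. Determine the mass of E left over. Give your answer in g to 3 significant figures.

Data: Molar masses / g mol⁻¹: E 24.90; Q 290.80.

59.9 g

n(E) = 165.0 / 24.90 = 6.627 mol
n(Q) = 4910 / 290.80 = 16.88 mol
n/ν → E: 6.627, Q: 4.220; Q is limiting.
E consumed = (1/4) × 16.88 = 4.220 mol
E remaining = 6.627 − 4.220 = 2.407 mol
mass = 2.407 × 24.90 = 59.93 g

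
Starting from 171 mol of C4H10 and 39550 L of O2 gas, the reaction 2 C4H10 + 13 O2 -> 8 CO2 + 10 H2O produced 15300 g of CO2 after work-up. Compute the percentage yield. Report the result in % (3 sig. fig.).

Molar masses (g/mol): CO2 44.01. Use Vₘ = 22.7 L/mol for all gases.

n(C4H10) = 171.0 mol
n(O2) = 39550 / 22.7 = 1742 mol
n/ν for C4H10 = 171.0/2 = 85.50
n/ν for O2 = 1742/13 = 134.0
Smallest n/ν is C4H10 → limiting reagent.
theoretical n(CO2) = (8/2) × 171.0 = 684.0 mol → 30100 g
% yield = 15300 / 30100 × 100 = 50.83 %

50.8 %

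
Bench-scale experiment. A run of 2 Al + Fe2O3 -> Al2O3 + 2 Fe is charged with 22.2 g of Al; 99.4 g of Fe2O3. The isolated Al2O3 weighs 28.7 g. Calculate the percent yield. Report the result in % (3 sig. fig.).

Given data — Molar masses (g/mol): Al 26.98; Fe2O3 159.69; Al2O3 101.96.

n(Al) = 22.20 / 26.98 = 0.8228 mol
n(Fe2O3) = 99.40 / 159.69 = 0.6225 mol
n/ν → Al: 0.4114, Fe2O3: 0.6225; Al is limiting.
theoretical n(Al2O3) = (1/2) × 0.8228 = 0.4114 mol → 41.95 g
% yield = 28.7 / 41.95 × 100 = 68.41 %

68.4 %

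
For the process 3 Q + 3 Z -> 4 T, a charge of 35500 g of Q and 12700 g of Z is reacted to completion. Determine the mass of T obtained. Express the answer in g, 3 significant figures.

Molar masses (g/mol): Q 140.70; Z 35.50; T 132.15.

n(Q) = 35500 / 140.70 = 252.3 mol
n(Z) = 12700 / 35.50 = 357.7 mol
n/ν for Q = 252.3/3 = 84.10
n/ν for Z = 357.7/3 = 119.2
Smallest n/ν is Q → limiting reagent.
n(T) = (4/3) × 252.3 = 336.4 mol
mass = 336.4 × 132.15 = 44460 g

44500 g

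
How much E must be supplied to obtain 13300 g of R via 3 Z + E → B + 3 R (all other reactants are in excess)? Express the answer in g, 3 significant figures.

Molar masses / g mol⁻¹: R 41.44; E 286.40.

30600 g

n(R) = 13300 / 41.44 = 320.9 mol
n(E) = (1/3) × 320.9 = 107.0 mol
mass = 107.0 × 286.40 = 30640 g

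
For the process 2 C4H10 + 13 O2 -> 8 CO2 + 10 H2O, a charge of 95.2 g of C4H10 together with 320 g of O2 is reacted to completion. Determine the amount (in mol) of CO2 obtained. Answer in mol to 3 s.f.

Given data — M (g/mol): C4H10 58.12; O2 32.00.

n(C4H10) = 95.20 / 58.12 = 1.638 mol
n(O2) = 320.0 / 32.00 = 10.00 mol
n/ν for C4H10 = 1.638/2 = 0.8190
n/ν for O2 = 10.00/13 = 0.7692
Smallest n/ν is O2 → limiting reagent.
n(CO2) = (8/13) × 10.00 = 6.154 mol

6.15 mol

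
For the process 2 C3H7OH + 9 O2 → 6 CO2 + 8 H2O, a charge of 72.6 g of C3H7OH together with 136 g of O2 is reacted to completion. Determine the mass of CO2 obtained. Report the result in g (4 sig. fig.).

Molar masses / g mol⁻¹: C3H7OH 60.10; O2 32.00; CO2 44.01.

124.7 g

n(C3H7OH) = 72.60 / 60.10 = 1.208 mol
n(O2) = 136.0 / 32.00 = 4.250 mol
n/ν → C3H7OH: 0.6040, O2: 0.4722; O2 is limiting.
n(CO2) = (6/9) × 4.250 = 2.833 mol
mass = 2.833 × 44.01 = 124.7 g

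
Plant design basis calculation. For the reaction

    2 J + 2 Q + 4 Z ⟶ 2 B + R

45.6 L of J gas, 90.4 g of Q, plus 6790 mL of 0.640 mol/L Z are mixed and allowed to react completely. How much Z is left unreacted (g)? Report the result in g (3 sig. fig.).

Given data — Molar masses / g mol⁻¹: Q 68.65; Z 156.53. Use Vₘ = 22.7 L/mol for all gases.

268 g

n(J) = 45.60 / 22.7 = 2.009 mol
n(Q) = 90.40 / 68.65 = 1.317 mol
n(Z) = 0.640 × 6790/1000 = 4.346 mol
n/ν → J: 1.005, Q: 0.6585, Z: 1.087; Q is limiting.
Z consumed = (4/2) × 1.317 = 2.634 mol
Z remaining = 4.346 − 2.634 = 1.712 mol
mass = 1.712 × 156.53 = 268.0 g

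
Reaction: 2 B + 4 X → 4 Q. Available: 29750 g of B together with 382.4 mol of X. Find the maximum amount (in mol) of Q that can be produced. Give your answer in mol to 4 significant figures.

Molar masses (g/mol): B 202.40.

n(B) = 29750 / 202.40 = 147.0 mol
n(X) = 382.4 mol
n/ν → B: 73.50, X: 95.60; B is limiting.
n(Q) = (4/2) × 147.0 = 294.0 mol

294.0 mol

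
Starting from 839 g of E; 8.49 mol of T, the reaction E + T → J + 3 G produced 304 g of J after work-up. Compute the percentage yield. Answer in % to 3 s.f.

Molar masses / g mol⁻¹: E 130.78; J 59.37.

n(E) = 839.0 / 130.78 = 6.415 mol
n(T) = 8.490 mol
n/ν for E = 6.415/1 = 6.415
n/ν for T = 8.490/1 = 8.490
Smallest n/ν is E → limiting reagent.
theoretical n(J) = (1/1) × 6.415 = 6.415 mol → 380.9 g
% yield = 304 / 380.9 × 100 = 79.81 %

79.8 %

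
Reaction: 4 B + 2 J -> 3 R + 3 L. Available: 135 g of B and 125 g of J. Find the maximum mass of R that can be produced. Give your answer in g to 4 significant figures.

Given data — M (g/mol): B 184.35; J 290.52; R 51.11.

28.07 g

n(B) = 135.0 / 184.35 = 0.7323 mol
n(J) = 125.0 / 290.52 = 0.4303 mol
n/ν → B: 0.1831, J: 0.2152; B is limiting.
n(R) = (3/4) × 0.7323 = 0.5492 mol
mass = 0.5492 × 51.11 = 28.07 g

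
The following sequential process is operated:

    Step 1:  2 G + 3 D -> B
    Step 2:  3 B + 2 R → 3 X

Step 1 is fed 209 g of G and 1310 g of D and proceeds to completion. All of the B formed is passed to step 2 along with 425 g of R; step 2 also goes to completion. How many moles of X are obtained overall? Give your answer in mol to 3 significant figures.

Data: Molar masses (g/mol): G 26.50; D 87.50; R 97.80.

Step 1:
n(G) = 209.0 / 26.50 = 7.887 mol
n(D) = 1310 / 87.50 = 14.97 mol
n/ν for G = 7.887/2 = 3.944
n/ν for D = 14.97/3 = 4.990
Smallest n/ν is G → limiting reagent.
n(B) produced = (1/2) × 7.887 = 3.944 mol
Step 2:
n(B) available = 3.944 mol
n(R) = 425.0 / 97.80 = 4.346 mol
n/ν for B = 3.944/3 = 1.315
n/ν for R = 4.346/2 = 2.173
Smallest n/ν is B → limiting reagent.
n(X) = (3/3) × 3.944 = 3.944 mol

3.94 mol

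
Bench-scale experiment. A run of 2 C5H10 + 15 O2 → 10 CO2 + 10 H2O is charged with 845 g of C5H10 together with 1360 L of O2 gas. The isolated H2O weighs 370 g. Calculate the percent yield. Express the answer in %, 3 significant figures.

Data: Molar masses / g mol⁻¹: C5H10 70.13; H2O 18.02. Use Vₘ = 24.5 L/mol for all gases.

n(C5H10) = 845.0 / 70.13 = 12.05 mol
n(O2) = 1360 / 24.5 = 55.51 mol
n/ν → C5H10: 6.025, O2: 3.701; O2 is limiting.
theoretical n(H2O) = (10/15) × 55.51 = 37.01 mol → 666.9 g
% yield = 370 / 666.9 × 100 = 55.48 %

55.5 %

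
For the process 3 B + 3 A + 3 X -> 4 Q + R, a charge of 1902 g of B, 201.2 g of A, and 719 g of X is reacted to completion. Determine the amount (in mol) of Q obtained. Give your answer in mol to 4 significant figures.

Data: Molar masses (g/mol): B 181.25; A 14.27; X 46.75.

n(B) = 1902 / 181.25 = 10.49 mol
n(A) = 201.2 / 14.27 = 14.10 mol
n(X) = 719.0 / 46.75 = 15.38 mol
n/ν for B = 10.49/3 = 3.497
n/ν for A = 14.10/3 = 4.700
n/ν for X = 15.38/3 = 5.127
Smallest n/ν is B → limiting reagent.
n(Q) = (4/3) × 10.49 = 13.99 mol

13.99 mol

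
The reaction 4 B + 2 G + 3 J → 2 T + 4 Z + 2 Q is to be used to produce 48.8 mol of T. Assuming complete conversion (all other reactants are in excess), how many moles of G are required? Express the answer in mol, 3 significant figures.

48.8 mol

n(T) = 48.80 mol
n(G) = (2/2) × 48.80 = 48.80 mol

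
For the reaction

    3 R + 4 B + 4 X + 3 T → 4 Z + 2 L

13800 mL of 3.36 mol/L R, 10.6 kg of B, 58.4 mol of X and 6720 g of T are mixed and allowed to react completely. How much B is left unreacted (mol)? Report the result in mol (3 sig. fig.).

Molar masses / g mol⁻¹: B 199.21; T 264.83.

n(R) = 3.36 × 13800/1000 = 46.37 mol
n(B) = 10.60×1000 / 199.21 = 53.21 mol
n(X) = 58.40 mol
n(T) = 6720 / 264.83 = 25.37 mol
n/ν → R: 15.46, B: 13.30, X: 14.60, T: 8.457; T is limiting.
B consumed = (4/3) × 25.37 = 33.83 mol
B remaining = 53.21 − 33.83 = 19.38 mol

19.4 mol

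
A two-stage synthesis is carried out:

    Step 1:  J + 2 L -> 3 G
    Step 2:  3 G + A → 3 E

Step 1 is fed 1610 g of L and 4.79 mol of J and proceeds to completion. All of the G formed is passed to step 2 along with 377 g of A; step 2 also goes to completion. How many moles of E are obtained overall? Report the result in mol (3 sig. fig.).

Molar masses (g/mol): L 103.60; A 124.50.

Step 1:
n(L) = 1610 / 103.60 = 15.54 mol
n(J) = 4.790 mol
n/ν for L = 15.54/2 = 7.770
n/ν for J = 4.790/1 = 4.790
Smallest n/ν is J → limiting reagent.
n(G) produced = (3/1) × 4.790 = 14.37 mol
Step 2:
n(G) available = 14.37 mol
n(A) = 377.0 / 124.50 = 3.028 mol
n/ν for G = 14.37/3 = 4.790
n/ν for A = 3.028/1 = 3.028
Smallest n/ν is A → limiting reagent.
n(E) = (3/1) × 3.028 = 9.084 mol

9.08 mol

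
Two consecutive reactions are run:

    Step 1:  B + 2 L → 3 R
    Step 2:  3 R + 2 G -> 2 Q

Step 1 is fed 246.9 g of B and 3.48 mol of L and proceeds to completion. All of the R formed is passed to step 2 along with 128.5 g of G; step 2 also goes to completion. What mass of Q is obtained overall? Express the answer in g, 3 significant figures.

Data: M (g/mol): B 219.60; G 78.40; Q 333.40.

Step 1:
n(B) = 246.9 / 219.60 = 1.124 mol
n(L) = 3.480 mol
n/ν for B = 1.124/1 = 1.124
n/ν for L = 3.480/2 = 1.740
Smallest n/ν is B → limiting reagent.
n(R) produced = (3/1) × 1.124 = 3.372 mol
Step 2:
n(R) available = 3.372 mol
n(G) = 128.5 / 78.40 = 1.639 mol
n/ν for R = 3.372/3 = 1.124
n/ν for G = 1.639/2 = 0.8195
Smallest n/ν is G → limiting reagent.
n(Q) = (2/2) × 1.639 = 1.639 mol
mass = 1.639 × 333.40 = 546.4 g

546 g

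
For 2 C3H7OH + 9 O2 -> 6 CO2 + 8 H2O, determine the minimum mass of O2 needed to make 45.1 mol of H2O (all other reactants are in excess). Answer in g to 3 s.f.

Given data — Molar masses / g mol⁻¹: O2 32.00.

n(H2O) = 45.10 mol
n(O2) = (9/8) × 45.10 = 50.74 mol
mass = 50.74 × 32.00 = 1624 g

1620 g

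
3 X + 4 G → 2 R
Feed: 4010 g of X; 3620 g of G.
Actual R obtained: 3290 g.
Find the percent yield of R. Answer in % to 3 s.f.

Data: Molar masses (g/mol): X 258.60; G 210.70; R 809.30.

47.3 %

n(X) = 4010 / 258.60 = 15.51 mol
n(G) = 3620 / 210.70 = 17.18 mol
n/ν for X = 15.51/3 = 5.170
n/ν for G = 17.18/4 = 4.295
Smallest n/ν is G → limiting reagent.
theoretical n(R) = (2/4) × 17.18 = 8.590 mol → 6952 g
% yield = 3290 / 6952 × 100 = 47.32 %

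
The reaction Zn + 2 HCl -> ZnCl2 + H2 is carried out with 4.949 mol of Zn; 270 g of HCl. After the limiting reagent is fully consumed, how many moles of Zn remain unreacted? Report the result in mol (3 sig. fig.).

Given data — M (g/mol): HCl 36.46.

1.25 mol

n(Zn) = 4.949 mol
n(HCl) = 270.0 / 36.46 = 7.405 mol
n/ν for Zn = 4.949/1 = 4.949
n/ν for HCl = 7.405/2 = 3.703
Smallest n/ν is HCl → limiting reagent.
Zn consumed = (1/2) × 7.405 = 3.703 mol
Zn remaining = 4.949 − 3.703 = 1.246 mol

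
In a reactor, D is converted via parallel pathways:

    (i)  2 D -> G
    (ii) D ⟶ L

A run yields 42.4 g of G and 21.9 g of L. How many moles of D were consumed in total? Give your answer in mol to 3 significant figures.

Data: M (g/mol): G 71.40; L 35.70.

1.80 mol

n(G) = 42.4 / 71.40 = 0.5938 mol
n(L) = 21.9 / 35.70 = 0.6134 mol
n(D) via (i) = (2/1)×0.5938 = 1.188 mol
n(D) via (ii) = (1/1)×0.6134 = 0.6134 mol
total n(D) = 1.188 + 0.6134 = 1.801 mol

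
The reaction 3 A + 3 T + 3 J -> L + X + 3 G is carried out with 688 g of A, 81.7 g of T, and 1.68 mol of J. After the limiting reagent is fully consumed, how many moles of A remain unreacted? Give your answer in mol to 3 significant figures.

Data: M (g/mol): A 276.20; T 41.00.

0.811 mol

n(A) = 688.0 / 276.20 = 2.491 mol
n(T) = 81.70 / 41.00 = 1.993 mol
n(J) = 1.680 mol
n/ν → A: 0.8303, T: 0.6643, J: 0.5600; J is limiting.
A consumed = (3/3) × 1.680 = 1.680 mol
A remaining = 2.491 − 1.680 = 0.8110 mol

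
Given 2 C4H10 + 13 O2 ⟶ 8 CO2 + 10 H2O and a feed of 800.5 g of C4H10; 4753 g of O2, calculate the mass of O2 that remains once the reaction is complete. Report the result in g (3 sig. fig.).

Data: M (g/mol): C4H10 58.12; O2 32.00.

1890 g

n(C4H10) = 800.5 / 58.12 = 13.77 mol
n(O2) = 4753 / 32.00 = 148.5 mol
n/ν for C4H10 = 13.77/2 = 6.885
n/ν for O2 = 148.5/13 = 11.42
Smallest n/ν is C4H10 → limiting reagent.
O2 consumed = (13/2) × 13.77 = 89.51 mol
O2 remaining = 148.5 − 89.51 = 58.99 mol
mass = 58.99 × 32.00 = 1888 g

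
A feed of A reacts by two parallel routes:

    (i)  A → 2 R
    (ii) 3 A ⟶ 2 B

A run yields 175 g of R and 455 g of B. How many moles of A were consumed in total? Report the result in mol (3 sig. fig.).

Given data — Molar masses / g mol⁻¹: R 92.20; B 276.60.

3.42 mol

n(R) = 175 / 92.20 = 1.898 mol
n(B) = 455 / 276.60 = 1.645 mol
n(A) via (i) = (1/2)×1.898 = 0.9490 mol
n(A) via (ii) = (3/2)×1.645 = 2.468 mol
total n(A) = 0.9490 + 2.468 = 3.417 mol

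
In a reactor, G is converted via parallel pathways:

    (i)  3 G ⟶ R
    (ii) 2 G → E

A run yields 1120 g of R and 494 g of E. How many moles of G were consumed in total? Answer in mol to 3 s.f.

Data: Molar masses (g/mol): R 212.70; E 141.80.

n(R) = 1120 / 212.70 = 5.266 mol
n(E) = 494 / 141.80 = 3.484 mol
n(G) via (i) = (3/1)×5.266 = 15.80 mol
n(G) via (ii) = (2/1)×3.484 = 6.968 mol
total n(G) = 15.80 + 6.968 = 22.77 mol

22.8 mol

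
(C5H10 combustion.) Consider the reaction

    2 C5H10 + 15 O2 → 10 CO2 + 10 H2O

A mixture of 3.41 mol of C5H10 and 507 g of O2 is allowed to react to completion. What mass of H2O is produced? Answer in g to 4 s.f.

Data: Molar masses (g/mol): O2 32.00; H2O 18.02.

n(C5H10) = 3.410 mol
n(O2) = 507.0 / 32.00 = 15.84 mol
n/ν for C5H10 = 3.410/2 = 1.705
n/ν for O2 = 15.84/15 = 1.056
Smallest n/ν is O2 → limiting reagent.
n(H2O) = (10/15) × 15.84 = 10.56 mol
mass = 10.56 × 18.02 = 190.3 g

190.3 g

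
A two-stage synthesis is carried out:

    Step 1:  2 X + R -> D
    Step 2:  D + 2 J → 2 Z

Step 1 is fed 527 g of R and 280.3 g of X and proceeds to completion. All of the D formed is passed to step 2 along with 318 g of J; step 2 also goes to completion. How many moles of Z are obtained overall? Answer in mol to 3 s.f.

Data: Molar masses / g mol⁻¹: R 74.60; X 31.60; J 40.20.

Step 1:
n(R) = 527.0 / 74.60 = 7.064 mol
n(X) = 280.3 / 31.60 = 8.870 mol
n/ν for R = 7.064/1 = 7.064
n/ν for X = 8.870/2 = 4.435
Smallest n/ν is X → limiting reagent.
n(D) produced = (1/2) × 8.870 = 4.435 mol
Step 2:
n(D) available = 4.435 mol
n(J) = 318.0 / 40.20 = 7.910 mol
n/ν for D = 4.435/1 = 4.435
n/ν for J = 7.910/2 = 3.955
Smallest n/ν is J → limiting reagent.
n(Z) = (2/2) × 7.910 = 7.910 mol

7.91 mol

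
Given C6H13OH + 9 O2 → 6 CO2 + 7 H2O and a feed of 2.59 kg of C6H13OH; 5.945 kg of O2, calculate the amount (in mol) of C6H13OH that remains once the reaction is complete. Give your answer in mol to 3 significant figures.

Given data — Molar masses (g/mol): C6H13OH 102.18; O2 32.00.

n(C6H13OH) = 2.590×1000 / 102.18 = 25.35 mol
n(O2) = 5.945×1000 / 32.00 = 185.8 mol
n/ν for C6H13OH = 25.35/1 = 25.35
n/ν for O2 = 185.8/9 = 20.64
Smallest n/ν is O2 → limiting reagent.
C6H13OH consumed = (1/9) × 185.8 = 20.64 mol
C6H13OH remaining = 25.35 − 20.64 = 4.710 mol

4.71 mol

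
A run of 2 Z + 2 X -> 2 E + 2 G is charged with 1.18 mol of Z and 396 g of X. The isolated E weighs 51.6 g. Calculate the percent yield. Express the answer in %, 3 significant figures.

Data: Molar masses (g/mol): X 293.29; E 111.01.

n(Z) = 1.180 mol
n(X) = 396.0 / 293.29 = 1.350 mol
n/ν for Z = 1.180/2 = 0.5900
n/ν for X = 1.350/2 = 0.6750
Smallest n/ν is Z → limiting reagent.
theoretical n(E) = (2/2) × 1.180 = 1.180 mol → 131.0 g
% yield = 51.6 / 131.0 × 100 = 39.39 %

39.4 %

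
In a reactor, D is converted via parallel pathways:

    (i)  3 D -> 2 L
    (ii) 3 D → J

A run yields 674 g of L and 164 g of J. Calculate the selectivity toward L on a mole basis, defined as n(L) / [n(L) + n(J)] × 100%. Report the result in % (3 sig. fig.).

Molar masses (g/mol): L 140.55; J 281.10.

n(L) = 674 / 140.55 = 4.795 mol
n(J) = 164 / 281.10 = 0.5834 mol
selectivity = 4.795/(4.795+0.5834) × 100 = 89.15 %

89.2 %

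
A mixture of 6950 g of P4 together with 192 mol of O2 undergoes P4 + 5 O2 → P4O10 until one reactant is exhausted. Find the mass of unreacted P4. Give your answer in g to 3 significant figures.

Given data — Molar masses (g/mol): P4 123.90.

2190 g

n(P4) = 6950 / 123.90 = 56.09 mol
n(O2) = 192.0 mol
n/ν for P4 = 56.09/1 = 56.09
n/ν for O2 = 192.0/5 = 38.40
Smallest n/ν is O2 → limiting reagent.
P4 consumed = (1/5) × 192.0 = 38.40 mol
P4 remaining = 56.09 − 38.40 = 17.69 mol
mass = 17.69 × 123.90 = 2192 g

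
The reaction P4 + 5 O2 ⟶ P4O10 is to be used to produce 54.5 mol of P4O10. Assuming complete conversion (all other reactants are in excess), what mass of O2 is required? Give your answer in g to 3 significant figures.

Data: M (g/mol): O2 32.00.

n(P4O10) = 54.50 mol
n(O2) = (5/1) × 54.50 = 272.5 mol
mass = 272.5 × 32.00 = 8720 g

8720 g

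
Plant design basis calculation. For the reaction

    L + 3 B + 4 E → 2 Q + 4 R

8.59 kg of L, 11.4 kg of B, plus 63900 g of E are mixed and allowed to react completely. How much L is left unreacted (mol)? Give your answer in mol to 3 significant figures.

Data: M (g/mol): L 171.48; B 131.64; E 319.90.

21.2 mol

n(L) = 8.590×1000 / 171.48 = 50.09 mol
n(B) = 11.40×1000 / 131.64 = 86.60 mol
n(E) = 63900 / 319.90 = 199.7 mol
n/ν for L = 50.09/1 = 50.09
n/ν for B = 86.60/3 = 28.87
n/ν for E = 199.7/4 = 49.93
Smallest n/ν is B → limiting reagent.
L consumed = (1/3) × 86.60 = 28.87 mol
L remaining = 50.09 − 28.87 = 21.22 mol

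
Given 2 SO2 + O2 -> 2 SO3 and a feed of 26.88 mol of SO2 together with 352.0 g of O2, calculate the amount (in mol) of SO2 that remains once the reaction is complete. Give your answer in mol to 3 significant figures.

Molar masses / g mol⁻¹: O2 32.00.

n(SO2) = 26.88 mol
n(O2) = 352.0 / 32.00 = 11.00 mol
n/ν for SO2 = 26.88/2 = 13.44
n/ν for O2 = 11.00/1 = 11.00
Smallest n/ν is O2 → limiting reagent.
SO2 consumed = (2/1) × 11.00 = 22.00 mol
SO2 remaining = 26.88 − 22.00 = 4.880 mol

4.88 mol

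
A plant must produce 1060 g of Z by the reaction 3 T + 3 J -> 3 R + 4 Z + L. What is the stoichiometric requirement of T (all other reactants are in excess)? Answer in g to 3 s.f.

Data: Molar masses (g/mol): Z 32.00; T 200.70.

4990 g

n(Z) = 1060 / 32.00 = 33.13 mol
n(T) = (3/4) × 33.13 = 24.85 mol
mass = 24.85 × 200.70 = 4987 g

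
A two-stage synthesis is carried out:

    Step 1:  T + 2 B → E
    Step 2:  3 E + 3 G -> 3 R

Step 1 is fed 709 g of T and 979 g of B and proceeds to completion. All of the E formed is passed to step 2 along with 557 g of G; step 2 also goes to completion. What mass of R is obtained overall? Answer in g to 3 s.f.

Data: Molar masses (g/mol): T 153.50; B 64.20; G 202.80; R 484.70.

Step 1:
n(T) = 709.0 / 153.50 = 4.619 mol
n(B) = 979.0 / 64.20 = 15.25 mol
n/ν → T: 4.619, B: 7.625; T is limiting.
n(E) produced = (1/1) × 4.619 = 4.619 mol
Step 2:
n(E) available = 4.619 mol
n(G) = 557.0 / 202.80 = 2.747 mol
n/ν → E: 1.540, G: 0.9157; G is limiting.
n(R) = (3/3) × 2.747 = 2.747 mol
mass = 2.747 × 484.70 = 1331 g

1330 g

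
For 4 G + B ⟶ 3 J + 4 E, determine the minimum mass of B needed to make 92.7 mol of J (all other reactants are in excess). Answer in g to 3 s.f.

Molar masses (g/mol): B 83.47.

2580 g

n(J) = 92.70 mol
n(B) = (1/3) × 92.70 = 30.90 mol
mass = 30.90 × 83.47 = 2579 g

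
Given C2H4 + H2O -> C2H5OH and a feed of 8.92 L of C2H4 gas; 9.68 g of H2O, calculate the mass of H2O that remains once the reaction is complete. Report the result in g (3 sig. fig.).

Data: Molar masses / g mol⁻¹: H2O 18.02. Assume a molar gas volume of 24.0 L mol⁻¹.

n(C2H4) = 8.920 / 24.0 = 0.3717 mol
n(H2O) = 9.680 / 18.02 = 0.5372 mol
n/ν → C2H4: 0.3717, H2O: 0.5372; C2H4 is limiting.
H2O consumed = (1/1) × 0.3717 = 0.3717 mol
H2O remaining = 0.5372 − 0.3717 = 0.1655 mol
mass = 0.1655 × 18.02 = 2.982 g

2.98 g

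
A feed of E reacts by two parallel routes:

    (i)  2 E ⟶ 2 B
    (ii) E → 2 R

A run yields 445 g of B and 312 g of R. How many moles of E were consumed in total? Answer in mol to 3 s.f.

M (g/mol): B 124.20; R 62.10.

6.10 mol

n(B) = 445 / 124.20 = 3.583 mol
n(R) = 312 / 62.10 = 5.024 mol
n(E) via (i) = (2/2)×3.583 = 3.583 mol
n(E) via (ii) = (1/2)×5.024 = 2.512 mol
total n(E) = 3.583 + 2.512 = 6.095 mol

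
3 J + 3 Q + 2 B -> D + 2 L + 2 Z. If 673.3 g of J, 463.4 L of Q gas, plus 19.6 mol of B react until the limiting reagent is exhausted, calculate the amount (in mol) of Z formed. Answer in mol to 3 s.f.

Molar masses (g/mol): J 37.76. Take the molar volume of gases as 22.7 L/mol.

n(J) = 673.3 / 37.76 = 17.83 mol
n(Q) = 463.4 / 22.7 = 20.41 mol
n(B) = 19.60 mol
n/ν → J: 5.943, Q: 6.803, B: 9.800; J is limiting.
n(Z) = (2/3) × 17.83 = 11.89 mol

11.9 mol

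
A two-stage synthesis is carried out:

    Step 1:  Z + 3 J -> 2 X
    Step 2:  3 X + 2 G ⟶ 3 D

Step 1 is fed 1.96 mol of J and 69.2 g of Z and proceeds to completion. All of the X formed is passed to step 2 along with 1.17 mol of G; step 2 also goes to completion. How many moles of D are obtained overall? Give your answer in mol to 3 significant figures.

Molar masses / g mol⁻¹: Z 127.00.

1.09 mol

Step 1:
n(J) = 1.960 mol
n(Z) = 69.20 / 127.00 = 0.5449 mol
n/ν for J = 1.960/3 = 0.6533
n/ν for Z = 0.5449/1 = 0.5449
Smallest n/ν is Z → limiting reagent.
n(X) produced = (2/1) × 0.5449 = 1.090 mol
Step 2:
n(X) available = 1.090 mol
n(G) = 1.170 mol
n/ν for X = 1.090/3 = 0.3633
n/ν for G = 1.170/2 = 0.5850
Smallest n/ν is X → limiting reagent.
n(D) = (3/3) × 1.090 = 1.090 mol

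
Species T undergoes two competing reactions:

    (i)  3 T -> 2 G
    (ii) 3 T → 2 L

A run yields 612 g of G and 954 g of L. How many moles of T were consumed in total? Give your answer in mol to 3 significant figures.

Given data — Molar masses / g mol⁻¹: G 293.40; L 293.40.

8.01 mol

n(G) = 612 / 293.40 = 2.086 mol
n(L) = 954 / 293.40 = 3.252 mol
n(T) via (i) = (3/2)×2.086 = 3.129 mol
n(T) via (ii) = (3/2)×3.252 = 4.878 mol
total n(T) = 3.129 + 4.878 = 8.007 mol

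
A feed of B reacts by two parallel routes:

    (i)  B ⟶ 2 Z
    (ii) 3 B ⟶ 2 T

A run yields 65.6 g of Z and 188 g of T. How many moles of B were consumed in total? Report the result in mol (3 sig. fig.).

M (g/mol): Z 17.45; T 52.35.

n(Z) = 65.6 / 17.45 = 3.759 mol
n(T) = 188 / 52.35 = 3.591 mol
n(B) via (i) = (1/2)×3.759 = 1.880 mol
n(B) via (ii) = (3/2)×3.591 = 5.387 mol
total n(B) = 1.880 + 5.387 = 7.267 mol

7.27 mol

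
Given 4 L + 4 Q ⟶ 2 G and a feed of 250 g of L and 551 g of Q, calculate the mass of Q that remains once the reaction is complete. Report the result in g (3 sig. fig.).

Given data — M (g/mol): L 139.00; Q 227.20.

n(L) = 250.0 / 139.00 = 1.799 mol
n(Q) = 551.0 / 227.20 = 2.425 mol
n/ν for L = 1.799/4 = 0.4498
n/ν for Q = 2.425/4 = 0.6063
Smallest n/ν is L → limiting reagent.
Q consumed = (4/4) × 1.799 = 1.799 mol
Q remaining = 2.425 − 1.799 = 0.6260 mol
mass = 0.6260 × 227.20 = 142.2 g

142 g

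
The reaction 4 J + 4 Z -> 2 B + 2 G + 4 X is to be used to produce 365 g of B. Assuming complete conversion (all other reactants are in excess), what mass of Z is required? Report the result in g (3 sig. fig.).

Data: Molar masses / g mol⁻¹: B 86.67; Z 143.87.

1210 g

n(B) = 365 / 86.67 = 4.211 mol
n(Z) = (4/2) × 4.211 = 8.422 mol
mass = 8.422 × 143.87 = 1212 g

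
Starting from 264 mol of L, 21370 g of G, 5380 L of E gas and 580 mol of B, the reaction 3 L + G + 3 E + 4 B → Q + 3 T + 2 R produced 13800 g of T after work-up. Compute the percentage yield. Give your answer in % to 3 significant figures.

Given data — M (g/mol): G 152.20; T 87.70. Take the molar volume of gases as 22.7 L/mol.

66.4 %

n(L) = 264.0 mol
n(G) = 21370 / 152.20 = 140.4 mol
n(E) = 5380 / 22.7 = 237.0 mol
n(B) = 580.0 mol
n/ν for L = 264.0/3 = 88.00
n/ν for G = 140.4/1 = 140.4
n/ν for E = 237.0/3 = 79.00
n/ν for B = 580.0/4 = 145.0
Smallest n/ν is E → limiting reagent.
theoretical n(T) = (3/3) × 237.0 = 237.0 mol → 20780 g
% yield = 13800 / 20780 × 100 = 66.41 %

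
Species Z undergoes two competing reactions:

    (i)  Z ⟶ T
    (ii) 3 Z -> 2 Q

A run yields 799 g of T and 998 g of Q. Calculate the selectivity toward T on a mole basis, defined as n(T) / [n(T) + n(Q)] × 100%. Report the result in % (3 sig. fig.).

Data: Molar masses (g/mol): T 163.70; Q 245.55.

n(T) = 799 / 163.70 = 4.881 mol
n(Q) = 998 / 245.55 = 4.064 mol
selectivity = 4.881/(4.881+4.064) × 100 = 54.57 %

54.6 %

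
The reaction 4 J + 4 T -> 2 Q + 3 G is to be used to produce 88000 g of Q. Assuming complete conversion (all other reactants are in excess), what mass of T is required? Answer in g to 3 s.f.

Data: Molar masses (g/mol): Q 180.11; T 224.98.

220000 g

n(Q) = 88000 / 180.11 = 488.6 mol
n(T) = (4/2) × 488.6 = 977.2 mol
mass = 977.2 × 224.98 = 219900 g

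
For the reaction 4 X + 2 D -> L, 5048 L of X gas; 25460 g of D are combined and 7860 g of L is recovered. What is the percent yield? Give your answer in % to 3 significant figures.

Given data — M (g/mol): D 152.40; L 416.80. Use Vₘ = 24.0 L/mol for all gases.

n(X) = 5048 / 24.0 = 210.3 mol
n(D) = 25460 / 152.40 = 167.1 mol
n/ν → X: 52.58, D: 83.55; X is limiting.
theoretical n(L) = (1/4) × 210.3 = 52.58 mol → 21920 g
% yield = 7860 / 21920 × 100 = 35.86 %

35.9 %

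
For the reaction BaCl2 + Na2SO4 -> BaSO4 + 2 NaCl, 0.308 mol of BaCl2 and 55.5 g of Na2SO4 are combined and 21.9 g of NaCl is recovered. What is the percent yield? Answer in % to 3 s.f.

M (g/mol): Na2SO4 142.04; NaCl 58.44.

n(BaCl2) = 0.3080 mol
n(Na2SO4) = 55.50 / 142.04 = 0.3907 mol
n/ν for BaCl2 = 0.3080/1 = 0.3080
n/ν for Na2SO4 = 0.3907/1 = 0.3907
Smallest n/ν is BaCl2 → limiting reagent.
theoretical n(NaCl) = (2/1) × 0.3080 = 0.6160 mol → 36.00 g
% yield = 21.9 / 36.00 × 100 = 60.83 %

60.8 %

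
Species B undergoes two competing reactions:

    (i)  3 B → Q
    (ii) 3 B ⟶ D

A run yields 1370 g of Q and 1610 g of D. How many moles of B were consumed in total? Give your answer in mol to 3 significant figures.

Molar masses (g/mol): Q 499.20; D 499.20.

n(Q) = 1370 / 499.20 = 2.744 mol
n(D) = 1610 / 499.20 = 3.225 mol
n(B) via (i) = (3/1)×2.744 = 8.232 mol
n(B) via (ii) = (3/1)×3.225 = 9.675 mol
total n(B) = 8.232 + 9.675 = 17.91 mol

17.9 mol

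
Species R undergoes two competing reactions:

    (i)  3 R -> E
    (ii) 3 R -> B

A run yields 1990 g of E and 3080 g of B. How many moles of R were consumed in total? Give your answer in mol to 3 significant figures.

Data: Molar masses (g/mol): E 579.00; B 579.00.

n(E) = 1990 / 579.00 = 3.437 mol
n(B) = 3080 / 579.00 = 5.320 mol
n(R) via (i) = (3/1)×3.437 = 10.31 mol
n(R) via (ii) = (3/1)×5.320 = 15.96 mol
total n(R) = 10.31 + 15.96 = 26.27 mol

26.3 mol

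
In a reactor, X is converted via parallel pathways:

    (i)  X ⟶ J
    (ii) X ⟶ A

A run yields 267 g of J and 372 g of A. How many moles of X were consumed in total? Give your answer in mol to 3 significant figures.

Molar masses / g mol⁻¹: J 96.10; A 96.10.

n(J) = 267 / 96.10 = 2.778 mol
n(A) = 372 / 96.10 = 3.871 mol
n(X) via (i) = (1/1)×2.778 = 2.778 mol
n(X) via (ii) = (1/1)×3.871 = 3.871 mol
total n(X) = 2.778 + 3.871 = 6.649 mol

6.65 mol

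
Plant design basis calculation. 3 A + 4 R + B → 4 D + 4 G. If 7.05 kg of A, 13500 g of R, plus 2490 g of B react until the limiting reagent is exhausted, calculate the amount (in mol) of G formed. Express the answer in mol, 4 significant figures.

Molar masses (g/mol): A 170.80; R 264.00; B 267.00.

37.30 mol

n(A) = 7.050×1000 / 170.80 = 41.28 mol
n(R) = 13500 / 264.00 = 51.14 mol
n(B) = 2490 / 267.00 = 9.326 mol
n/ν for A = 41.28/3 = 13.76
n/ν for R = 51.14/4 = 12.79
n/ν for B = 9.326/1 = 9.326
Smallest n/ν is B → limiting reagent.
n(G) = (4/1) × 9.326 = 37.30 mol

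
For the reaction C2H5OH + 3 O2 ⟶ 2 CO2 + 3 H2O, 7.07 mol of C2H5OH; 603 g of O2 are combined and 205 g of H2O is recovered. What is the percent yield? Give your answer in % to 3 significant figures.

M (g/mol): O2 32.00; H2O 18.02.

n(C2H5OH) = 7.070 mol
n(O2) = 603.0 / 32.00 = 18.84 mol
n/ν for C2H5OH = 7.070/1 = 7.070
n/ν for O2 = 18.84/3 = 6.280
Smallest n/ν is O2 → limiting reagent.
theoretical n(H2O) = (3/3) × 18.84 = 18.84 mol → 339.5 g
% yield = 205 / 339.5 × 100 = 60.38 %

60.4 %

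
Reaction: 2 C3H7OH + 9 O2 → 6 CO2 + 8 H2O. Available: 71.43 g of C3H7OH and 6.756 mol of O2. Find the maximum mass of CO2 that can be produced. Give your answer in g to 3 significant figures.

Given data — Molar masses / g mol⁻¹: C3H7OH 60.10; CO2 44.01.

157 g

n(C3H7OH) = 71.43 / 60.10 = 1.189 mol
n(O2) = 6.756 mol
n/ν → C3H7OH: 0.5945, O2: 0.7507; C3H7OH is limiting.
n(CO2) = (6/2) × 1.189 = 3.567 mol
mass = 3.567 × 44.01 = 157.0 g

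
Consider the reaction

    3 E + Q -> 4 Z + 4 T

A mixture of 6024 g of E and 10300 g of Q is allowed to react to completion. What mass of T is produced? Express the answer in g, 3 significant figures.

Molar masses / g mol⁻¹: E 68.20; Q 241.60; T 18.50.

2180 g

n(E) = 6024 / 68.20 = 88.33 mol
n(Q) = 10300 / 241.60 = 42.63 mol
n/ν for E = 88.33/3 = 29.44
n/ν for Q = 42.63/1 = 42.63
Smallest n/ν is E → limiting reagent.
n(T) = (4/3) × 88.33 = 117.8 mol
mass = 117.8 × 18.50 = 2179 g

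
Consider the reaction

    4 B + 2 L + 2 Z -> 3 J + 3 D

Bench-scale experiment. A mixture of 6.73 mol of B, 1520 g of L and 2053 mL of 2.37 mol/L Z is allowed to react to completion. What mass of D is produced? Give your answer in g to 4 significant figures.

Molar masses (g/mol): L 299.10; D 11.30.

57.04 g

n(B) = 6.730 mol
n(L) = 1520 / 299.10 = 5.082 mol
n(Z) = 2.37 × 2053/1000 = 4.866 mol
n/ν for B = 6.730/4 = 1.683
n/ν for L = 5.082/2 = 2.541
n/ν for Z = 4.866/2 = 2.433
Smallest n/ν is B → limiting reagent.
n(D) = (3/4) × 6.730 = 5.048 mol
mass = 5.048 × 11.30 = 57.04 g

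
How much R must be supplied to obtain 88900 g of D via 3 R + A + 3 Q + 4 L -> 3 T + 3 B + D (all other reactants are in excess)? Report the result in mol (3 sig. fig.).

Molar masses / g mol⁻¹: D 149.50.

n(D) = 88900 / 149.50 = 594.6 mol
n(R) = (3/1) × 594.6 = 1784 mol

1780 mol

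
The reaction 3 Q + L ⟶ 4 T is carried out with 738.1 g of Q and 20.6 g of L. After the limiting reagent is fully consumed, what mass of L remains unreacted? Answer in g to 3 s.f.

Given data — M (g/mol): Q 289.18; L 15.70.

n(Q) = 738.1 / 289.18 = 2.552 mol
n(L) = 20.60 / 15.70 = 1.312 mol
n/ν for Q = 2.552/3 = 0.8507
n/ν for L = 1.312/1 = 1.312
Smallest n/ν is Q → limiting reagent.
L consumed = (1/3) × 2.552 = 0.8507 mol
L remaining = 1.312 − 0.8507 = 0.4613 mol
mass = 0.4613 × 15.70 = 7.242 g

7.24 g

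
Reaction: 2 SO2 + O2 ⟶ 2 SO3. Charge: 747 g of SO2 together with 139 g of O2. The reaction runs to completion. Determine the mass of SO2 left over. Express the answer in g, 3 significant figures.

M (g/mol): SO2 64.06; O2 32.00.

190 g

n(SO2) = 747.0 / 64.06 = 11.66 mol
n(O2) = 139.0 / 32.00 = 4.344 mol
n/ν → SO2: 5.830, O2: 4.344; O2 is limiting.
SO2 consumed = (2/1) × 4.344 = 8.688 mol
SO2 remaining = 11.66 − 8.688 = 2.972 mol
mass = 2.972 × 64.06 = 190.4 g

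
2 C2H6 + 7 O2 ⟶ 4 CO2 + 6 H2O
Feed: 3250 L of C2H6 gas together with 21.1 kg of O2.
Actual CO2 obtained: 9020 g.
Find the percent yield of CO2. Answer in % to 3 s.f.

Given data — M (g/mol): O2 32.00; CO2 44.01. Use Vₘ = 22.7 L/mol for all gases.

71.6 %

n(C2H6) = 3250 / 22.7 = 143.2 mol
n(O2) = 21.10×1000 / 32.00 = 659.4 mol
n/ν → C2H6: 71.60, O2: 94.20; C2H6 is limiting.
theoretical n(CO2) = (4/2) × 143.2 = 286.4 mol → 12600 g
% yield = 9020 / 12600 × 100 = 71.59 %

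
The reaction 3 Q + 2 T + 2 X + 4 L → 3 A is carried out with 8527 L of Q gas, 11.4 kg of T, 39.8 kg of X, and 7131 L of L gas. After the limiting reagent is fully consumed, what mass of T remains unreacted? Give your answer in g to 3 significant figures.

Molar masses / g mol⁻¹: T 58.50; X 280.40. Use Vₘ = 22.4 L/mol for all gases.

3100 g

n(Q) = 8527 / 22.4 = 380.7 mol
n(T) = 11.40×1000 / 58.50 = 194.9 mol
n(X) = 39.80×1000 / 280.40 = 141.9 mol
n(L) = 7131 / 22.4 = 318.3 mol
n/ν → Q: 126.9, T: 97.45, X: 70.95, L: 79.58; X is limiting.
T consumed = (2/2) × 141.9 = 141.9 mol
T remaining = 194.9 − 141.9 = 53.00 mol
mass = 53.00 × 58.50 = 3101 g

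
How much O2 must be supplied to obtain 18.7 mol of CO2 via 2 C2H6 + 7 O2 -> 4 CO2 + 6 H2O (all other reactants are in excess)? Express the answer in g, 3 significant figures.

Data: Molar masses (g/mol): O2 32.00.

n(CO2) = 18.70 mol
n(O2) = (7/4) × 18.70 = 32.73 mol
mass = 32.73 × 32.00 = 1047 g

1050 g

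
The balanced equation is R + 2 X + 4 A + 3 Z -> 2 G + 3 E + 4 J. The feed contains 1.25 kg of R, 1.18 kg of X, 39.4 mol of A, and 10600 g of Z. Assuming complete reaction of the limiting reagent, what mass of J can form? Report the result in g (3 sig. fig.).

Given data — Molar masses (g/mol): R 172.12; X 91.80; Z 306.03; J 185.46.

4770 g

n(R) = 1.250×1000 / 172.12 = 7.262 mol
n(X) = 1.180×1000 / 91.80 = 12.85 mol
n(A) = 39.40 mol
n(Z) = 10600 / 306.03 = 34.64 mol
n/ν for R = 7.262/1 = 7.262
n/ν for X = 12.85/2 = 6.425
n/ν for A = 39.40/4 = 9.850
n/ν for Z = 34.64/3 = 11.55
Smallest n/ν is X → limiting reagent.
n(J) = (4/2) × 12.85 = 25.70 mol
mass = 25.70 × 185.46 = 4766 g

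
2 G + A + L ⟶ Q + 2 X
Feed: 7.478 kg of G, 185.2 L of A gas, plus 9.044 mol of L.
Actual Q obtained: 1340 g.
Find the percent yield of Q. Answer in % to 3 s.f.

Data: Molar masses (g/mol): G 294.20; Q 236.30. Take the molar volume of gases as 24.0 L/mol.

n(G) = 7.478×1000 / 294.20 = 25.42 mol
n(A) = 185.2 / 24.0 = 7.717 mol
n(L) = 9.044 mol
n/ν for G = 25.42/2 = 12.71
n/ν for A = 7.717/1 = 7.717
n/ν for L = 9.044/1 = 9.044
Smallest n/ν is A → limiting reagent.
theoretical n(Q) = (1/1) × 7.717 = 7.717 mol → 1824 g
% yield = 1340 / 1824 × 100 = 73.46 %

73.5 %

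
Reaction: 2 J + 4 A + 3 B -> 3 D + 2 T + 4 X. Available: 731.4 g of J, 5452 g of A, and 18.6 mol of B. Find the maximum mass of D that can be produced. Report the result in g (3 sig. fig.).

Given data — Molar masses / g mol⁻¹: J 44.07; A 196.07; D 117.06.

n(J) = 731.4 / 44.07 = 16.60 mol
n(A) = 5452 / 196.07 = 27.81 mol
n(B) = 18.60 mol
n/ν for J = 16.60/2 = 8.300
n/ν for A = 27.81/4 = 6.953
n/ν for B = 18.60/3 = 6.200
Smallest n/ν is B → limiting reagent.
n(D) = (3/3) × 18.60 = 18.60 mol
mass = 18.60 × 117.06 = 2177 g

2180 g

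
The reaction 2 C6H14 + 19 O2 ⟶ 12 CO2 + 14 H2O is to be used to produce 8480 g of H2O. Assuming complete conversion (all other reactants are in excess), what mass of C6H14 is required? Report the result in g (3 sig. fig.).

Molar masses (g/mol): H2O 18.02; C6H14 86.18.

5790 g

n(H2O) = 8480 / 18.02 = 470.6 mol
n(C6H14) = (2/14) × 470.6 = 67.23 mol
mass = 67.23 × 86.18 = 5794 g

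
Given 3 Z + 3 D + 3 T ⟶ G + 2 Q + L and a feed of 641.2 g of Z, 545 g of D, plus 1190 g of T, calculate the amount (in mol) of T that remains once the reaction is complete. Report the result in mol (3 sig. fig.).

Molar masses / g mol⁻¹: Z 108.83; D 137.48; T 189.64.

n(Z) = 641.2 / 108.83 = 5.892 mol
n(D) = 545.0 / 137.48 = 3.964 mol
n(T) = 1190 / 189.64 = 6.275 mol
n/ν for Z = 5.892/3 = 1.964
n/ν for D = 3.964/3 = 1.321
n/ν for T = 6.275/3 = 2.092
Smallest n/ν is D → limiting reagent.
T consumed = (3/3) × 3.964 = 3.964 mol
T remaining = 6.275 − 3.964 = 2.311 mol

2.31 mol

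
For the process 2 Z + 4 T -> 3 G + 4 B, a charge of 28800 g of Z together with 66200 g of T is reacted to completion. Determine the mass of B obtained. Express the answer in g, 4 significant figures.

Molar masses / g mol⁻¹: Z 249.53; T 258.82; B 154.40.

n(Z) = 28800 / 249.53 = 115.4 mol
n(T) = 66200 / 258.82 = 255.8 mol
n/ν → Z: 57.70, T: 63.95; Z is limiting.
n(B) = (4/2) × 115.4 = 230.8 mol
mass = 230.8 × 154.40 = 35640 g

35640 g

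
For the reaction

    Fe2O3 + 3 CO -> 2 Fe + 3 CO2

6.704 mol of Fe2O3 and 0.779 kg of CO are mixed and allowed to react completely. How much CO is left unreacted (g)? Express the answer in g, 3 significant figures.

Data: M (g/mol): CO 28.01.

216 g

n(Fe2O3) = 6.704 mol
n(CO) = 0.7790×1000 / 28.01 = 27.81 mol
n/ν for Fe2O3 = 6.704/1 = 6.704
n/ν for CO = 27.81/3 = 9.270
Smallest n/ν is Fe2O3 → limiting reagent.
CO consumed = (3/1) × 6.704 = 20.11 mol
CO remaining = 27.81 − 20.11 = 7.700 mol
mass = 7.700 × 28.01 = 215.7 g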